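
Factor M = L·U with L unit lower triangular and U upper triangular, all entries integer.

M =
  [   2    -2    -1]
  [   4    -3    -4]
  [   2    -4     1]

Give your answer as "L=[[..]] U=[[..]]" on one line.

L=[[1,0,0],[2,1,0],[1,-2,1]] U=[[2,-2,-1],[0,1,-2],[0,0,-2]]

  r1 -= 2·r0 → [0,1,-2]
  r2 -= 1·r0 → [0,-2,2]
  r2 -= -2·r1 → [0,0,-2]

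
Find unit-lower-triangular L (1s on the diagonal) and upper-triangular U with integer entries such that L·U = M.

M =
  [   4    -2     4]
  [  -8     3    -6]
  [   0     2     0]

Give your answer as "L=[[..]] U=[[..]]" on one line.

  R1 -= -2·R0 → [0,-1,2]
  R2 -= 0·R0 → [0,2,0]
  R2 -= -2·R1 → [0,0,4]

L=[[1,0,0],[-2,1,0],[0,-2,1]] U=[[4,-2,4],[0,-1,2],[0,0,4]]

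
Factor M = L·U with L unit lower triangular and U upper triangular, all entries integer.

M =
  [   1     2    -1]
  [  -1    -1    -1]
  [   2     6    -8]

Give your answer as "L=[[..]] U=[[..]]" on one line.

  R1 -= -1·R0 → [0,1,-2]
  R2 -= 2·R0 → [0,2,-6]
  R2 -= 2·R1 → [0,0,-2]

L=[[1,0,0],[-1,1,0],[2,2,1]] U=[[1,2,-1],[0,1,-2],[0,0,-2]]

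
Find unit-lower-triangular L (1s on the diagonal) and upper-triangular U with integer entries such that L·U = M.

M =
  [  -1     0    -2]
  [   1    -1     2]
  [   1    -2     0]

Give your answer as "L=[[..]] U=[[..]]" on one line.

  R1 -= -1·R0 → [0,-1,0]
  R2 -= -1·R0 → [0,-2,-2]
  R2 -= 2·R1 → [0,0,-2]

L=[[1,0,0],[-1,1,0],[-1,2,1]] U=[[-1,0,-2],[0,-1,0],[0,0,-2]]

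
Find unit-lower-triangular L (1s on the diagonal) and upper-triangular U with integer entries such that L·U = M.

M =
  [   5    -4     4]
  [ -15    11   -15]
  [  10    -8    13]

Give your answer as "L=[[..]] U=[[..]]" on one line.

L=[[1,0,0],[-3,1,0],[2,0,1]] U=[[5,-4,4],[0,-1,-3],[0,0,5]]

  row1 -= -3·row0 → [0,-1,-3]
  row2 -= 2·row0 → [0,0,5]
  row2 -= 0·row1 → [0,0,5]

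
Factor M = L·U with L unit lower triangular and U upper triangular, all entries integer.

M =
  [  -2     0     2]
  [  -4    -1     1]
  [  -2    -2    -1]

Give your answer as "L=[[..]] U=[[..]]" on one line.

  R1 -= 2·R0 → [0,-1,-3]
  R2 -= 1·R0 → [0,-2,-3]
  R2 -= 2·R1 → [0,0,3]

L=[[1,0,0],[2,1,0],[1,2,1]] U=[[-2,0,2],[0,-1,-3],[0,0,3]]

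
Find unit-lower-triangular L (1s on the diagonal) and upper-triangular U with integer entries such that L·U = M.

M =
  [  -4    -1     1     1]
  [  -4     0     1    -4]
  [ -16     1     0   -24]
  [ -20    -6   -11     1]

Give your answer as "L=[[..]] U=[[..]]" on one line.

L=[[1,0,0,0],[1,1,0,0],[4,5,1,0],[5,-1,4,1]] U=[[-4,-1,1,1],[0,1,0,-5],[0,0,-4,-3],[0,0,0,3]]

  row1 -= 1·row0 → [0,1,0,-5]
  row2 -= 4·row0 → [0,5,-4,-28]
  row3 -= 5·row0 → [0,-1,-16,-4]
  row2 -= 5·row1 → [0,0,-4,-3]
  row3 -= -1·row1 → [0,0,-16,-9]
  row3 -= 4·row2 → [0,0,0,3]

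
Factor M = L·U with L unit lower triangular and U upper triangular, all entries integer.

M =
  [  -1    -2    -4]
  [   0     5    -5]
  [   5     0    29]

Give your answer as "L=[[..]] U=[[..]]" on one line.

  r1 -= 0·r0 → [0,5,-5]
  r2 -= -5·r0 → [0,-10,9]
  r2 -= -2·r1 → [0,0,-1]

L=[[1,0,0],[0,1,0],[-5,-2,1]] U=[[-1,-2,-4],[0,5,-5],[0,0,-1]]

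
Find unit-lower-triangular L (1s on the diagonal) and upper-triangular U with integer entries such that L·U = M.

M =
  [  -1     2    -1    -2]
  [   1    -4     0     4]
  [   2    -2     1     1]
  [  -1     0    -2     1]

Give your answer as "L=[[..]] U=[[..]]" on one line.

L=[[1,0,0,0],[-1,1,0,0],[-2,-1,1,0],[1,1,0,1]] U=[[-1,2,-1,-2],[0,-2,-1,2],[0,0,-2,-1],[0,0,0,1]]

  row1 -= -1·row0 → [0,-2,-1,2]
  row2 -= -2·row0 → [0,2,-1,-3]
  row3 -= 1·row0 → [0,-2,-1,3]
  row2 -= -1·row1 → [0,0,-2,-1]
  row3 -= 1·row1 → [0,0,0,1]
  row3 -= 0·row2 → [0,0,0,1]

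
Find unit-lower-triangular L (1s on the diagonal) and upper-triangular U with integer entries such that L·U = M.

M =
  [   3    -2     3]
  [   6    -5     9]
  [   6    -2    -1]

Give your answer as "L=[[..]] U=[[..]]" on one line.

L=[[1,0,0],[2,1,0],[2,-2,1]] U=[[3,-2,3],[0,-1,3],[0,0,-1]]

  row1 -= 2·row0 → [0,-1,3]
  row2 -= 2·row0 → [0,2,-7]
  row2 -= -2·row1 → [0,0,-1]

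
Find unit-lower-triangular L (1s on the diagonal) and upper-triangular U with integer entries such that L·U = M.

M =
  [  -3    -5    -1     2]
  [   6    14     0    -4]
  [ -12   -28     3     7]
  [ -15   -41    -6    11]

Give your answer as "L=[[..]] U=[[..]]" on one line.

L=[[1,0,0,0],[-2,1,0,0],[4,-2,1,0],[5,-4,-3,1]] U=[[-3,-5,-1,2],[0,4,-2,0],[0,0,3,-1],[0,0,0,-2]]

  r1 -= -2·r0 → [0,4,-2,0]
  r2 -= 4·r0 → [0,-8,7,-1]
  r3 -= 5·r0 → [0,-16,-1,1]
  r2 -= -2·r1 → [0,0,3,-1]
  r3 -= -4·r1 → [0,0,-9,1]
  r3 -= -3·r2 → [0,0,0,-2]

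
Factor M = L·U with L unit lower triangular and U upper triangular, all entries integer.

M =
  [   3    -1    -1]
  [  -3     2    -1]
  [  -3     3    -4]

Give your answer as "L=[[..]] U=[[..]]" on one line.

L=[[1,0,0],[-1,1,0],[-1,2,1]] U=[[3,-1,-1],[0,1,-2],[0,0,-1]]

  r1 -= -1·r0 → [0,1,-2]
  r2 -= -1·r0 → [0,2,-5]
  r2 -= 2·r1 → [0,0,-1]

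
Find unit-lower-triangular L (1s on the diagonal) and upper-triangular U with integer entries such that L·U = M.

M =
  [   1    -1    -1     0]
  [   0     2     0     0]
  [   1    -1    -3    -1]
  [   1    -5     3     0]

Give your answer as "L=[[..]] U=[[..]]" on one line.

L=[[1,0,0,0],[0,1,0,0],[1,0,1,0],[1,-2,-2,1]] U=[[1,-1,-1,0],[0,2,0,0],[0,0,-2,-1],[0,0,0,-2]]

  r1 -= 0·r0 → [0,2,0,0]
  r2 -= 1·r0 → [0,0,-2,-1]
  r3 -= 1·r0 → [0,-4,4,0]
  r2 -= 0·r1 → [0,0,-2,-1]
  r3 -= -2·r1 → [0,0,4,0]
  r3 -= -2·r2 → [0,0,0,-2]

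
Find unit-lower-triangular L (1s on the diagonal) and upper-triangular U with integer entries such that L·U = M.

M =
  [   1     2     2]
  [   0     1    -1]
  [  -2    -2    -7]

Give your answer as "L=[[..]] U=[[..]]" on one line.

L=[[1,0,0],[0,1,0],[-2,2,1]] U=[[1,2,2],[0,1,-1],[0,0,-1]]

  r1 -= 0·r0 → [0,1,-1]
  r2 -= -2·r0 → [0,2,-3]
  r2 -= 2·r1 → [0,0,-1]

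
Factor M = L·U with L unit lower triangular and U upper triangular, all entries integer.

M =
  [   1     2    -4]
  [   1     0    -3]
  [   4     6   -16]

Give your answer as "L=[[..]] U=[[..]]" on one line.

L=[[1,0,0],[1,1,0],[4,1,1]] U=[[1,2,-4],[0,-2,1],[0,0,-1]]

  r1 -= 1·r0 → [0,-2,1]
  r2 -= 4·r0 → [0,-2,0]
  r2 -= 1·r1 → [0,0,-1]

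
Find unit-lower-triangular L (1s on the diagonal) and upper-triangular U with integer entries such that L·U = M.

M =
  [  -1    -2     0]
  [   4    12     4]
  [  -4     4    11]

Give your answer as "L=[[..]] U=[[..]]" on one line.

  r1 -= -4·r0 → [0,4,4]
  r2 -= 4·r0 → [0,12,11]
  r2 -= 3·r1 → [0,0,-1]

L=[[1,0,0],[-4,1,0],[4,3,1]] U=[[-1,-2,0],[0,4,4],[0,0,-1]]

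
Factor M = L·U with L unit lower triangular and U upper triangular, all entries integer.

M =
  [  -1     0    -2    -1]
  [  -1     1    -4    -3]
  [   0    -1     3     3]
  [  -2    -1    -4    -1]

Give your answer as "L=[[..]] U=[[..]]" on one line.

L=[[1,0,0,0],[1,1,0,0],[0,-1,1,0],[2,-1,-2,1]] U=[[-1,0,-2,-1],[0,1,-2,-2],[0,0,1,1],[0,0,0,1]]

  R1 -= 1·R0 → [0,1,-2,-2]
  R2 -= 0·R0 → [0,-1,3,3]
  R3 -= 2·R0 → [0,-1,0,1]
  R2 -= -1·R1 → [0,0,1,1]
  R3 -= -1·R1 → [0,0,-2,-1]
  R3 -= -2·R2 → [0,0,0,1]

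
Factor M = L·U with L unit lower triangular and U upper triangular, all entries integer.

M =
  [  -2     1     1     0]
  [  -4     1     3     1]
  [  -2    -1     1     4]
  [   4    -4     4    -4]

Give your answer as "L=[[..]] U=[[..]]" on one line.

  R1 -= 2·R0 → [0,-1,1,1]
  R2 -= 1·R0 → [0,-2,0,4]
  R3 -= -2·R0 → [0,-2,6,-4]
  R2 -= 2·R1 → [0,0,-2,2]
  R3 -= 2·R1 → [0,0,4,-6]
  R3 -= -2·R2 → [0,0,0,-2]

L=[[1,0,0,0],[2,1,0,0],[1,2,1,0],[-2,2,-2,1]] U=[[-2,1,1,0],[0,-1,1,1],[0,0,-2,2],[0,0,0,-2]]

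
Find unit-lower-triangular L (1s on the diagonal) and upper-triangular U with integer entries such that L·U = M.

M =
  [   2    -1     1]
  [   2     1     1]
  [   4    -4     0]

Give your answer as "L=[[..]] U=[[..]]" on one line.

L=[[1,0,0],[1,1,0],[2,-1,1]] U=[[2,-1,1],[0,2,0],[0,0,-2]]

  r1 -= 1·r0 → [0,2,0]
  r2 -= 2·r0 → [0,-2,-2]
  r2 -= -1·r1 → [0,0,-2]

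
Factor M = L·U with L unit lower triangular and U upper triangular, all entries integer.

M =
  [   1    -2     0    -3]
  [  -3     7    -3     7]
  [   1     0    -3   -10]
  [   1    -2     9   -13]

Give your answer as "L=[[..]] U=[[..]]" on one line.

  R1 -= -3·R0 → [0,1,-3,-2]
  R2 -= 1·R0 → [0,2,-3,-7]
  R3 -= 1·R0 → [0,0,9,-10]
  R2 -= 2·R1 → [0,0,3,-3]
  R3 -= 0·R1 → [0,0,9,-10]
  R3 -= 3·R2 → [0,0,0,-1]

L=[[1,0,0,0],[-3,1,0,0],[1,2,1,0],[1,0,3,1]] U=[[1,-2,0,-3],[0,1,-3,-2],[0,0,3,-3],[0,0,0,-1]]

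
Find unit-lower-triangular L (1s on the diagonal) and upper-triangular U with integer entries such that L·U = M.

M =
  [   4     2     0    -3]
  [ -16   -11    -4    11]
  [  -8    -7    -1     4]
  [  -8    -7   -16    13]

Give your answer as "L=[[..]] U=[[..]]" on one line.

L=[[1,0,0,0],[-4,1,0,0],[-2,1,1,0],[-2,1,-4,1]] U=[[4,2,0,-3],[0,-3,-4,-1],[0,0,3,-1],[0,0,0,4]]

  R1 -= -4·R0 → [0,-3,-4,-1]
  R2 -= -2·R0 → [0,-3,-1,-2]
  R3 -= -2·R0 → [0,-3,-16,7]
  R2 -= 1·R1 → [0,0,3,-1]
  R3 -= 1·R1 → [0,0,-12,8]
  R3 -= -4·R2 → [0,0,0,4]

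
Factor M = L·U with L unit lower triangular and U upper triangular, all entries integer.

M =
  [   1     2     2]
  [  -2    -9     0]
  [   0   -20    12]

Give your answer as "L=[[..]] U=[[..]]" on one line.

L=[[1,0,0],[-2,1,0],[0,4,1]] U=[[1,2,2],[0,-5,4],[0,0,-4]]

  R1 -= -2·R0 → [0,-5,4]
  R2 -= 0·R0 → [0,-20,12]
  R2 -= 4·R1 → [0,0,-4]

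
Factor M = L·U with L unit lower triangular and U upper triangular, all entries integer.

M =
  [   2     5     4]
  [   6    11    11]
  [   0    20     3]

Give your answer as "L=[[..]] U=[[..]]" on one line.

L=[[1,0,0],[3,1,0],[0,-5,1]] U=[[2,5,4],[0,-4,-1],[0,0,-2]]

  r1 -= 3·r0 → [0,-4,-1]
  r2 -= 0·r0 → [0,20,3]
  r2 -= -5·r1 → [0,0,-2]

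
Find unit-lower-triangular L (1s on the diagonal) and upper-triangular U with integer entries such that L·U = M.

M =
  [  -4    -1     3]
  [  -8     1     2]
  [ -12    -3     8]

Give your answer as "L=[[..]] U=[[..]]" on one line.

  row1 -= 2·row0 → [0,3,-4]
  row2 -= 3·row0 → [0,0,-1]
  row2 -= 0·row1 → [0,0,-1]

L=[[1,0,0],[2,1,0],[3,0,1]] U=[[-4,-1,3],[0,3,-4],[0,0,-1]]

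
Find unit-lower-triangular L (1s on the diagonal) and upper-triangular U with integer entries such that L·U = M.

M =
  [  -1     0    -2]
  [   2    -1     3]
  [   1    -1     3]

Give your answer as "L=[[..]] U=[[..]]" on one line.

L=[[1,0,0],[-2,1,0],[-1,1,1]] U=[[-1,0,-2],[0,-1,-1],[0,0,2]]

  R1 -= -2·R0 → [0,-1,-1]
  R2 -= -1·R0 → [0,-1,1]
  R2 -= 1·R1 → [0,0,2]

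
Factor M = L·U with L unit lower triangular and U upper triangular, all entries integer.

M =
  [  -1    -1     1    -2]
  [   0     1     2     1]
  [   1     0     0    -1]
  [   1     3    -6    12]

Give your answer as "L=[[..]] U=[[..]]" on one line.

  r1 -= 0·r0 → [0,1,2,1]
  r2 -= -1·r0 → [0,-1,1,-3]
  r3 -= -1·r0 → [0,2,-5,10]
  r2 -= -1·r1 → [0,0,3,-2]
  r3 -= 2·r1 → [0,0,-9,8]
  r3 -= -3·r2 → [0,0,0,2]

L=[[1,0,0,0],[0,1,0,0],[-1,-1,1,0],[-1,2,-3,1]] U=[[-1,-1,1,-2],[0,1,2,1],[0,0,3,-2],[0,0,0,2]]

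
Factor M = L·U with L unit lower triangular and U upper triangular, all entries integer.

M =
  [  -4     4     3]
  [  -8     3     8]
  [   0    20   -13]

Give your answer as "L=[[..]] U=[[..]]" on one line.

L=[[1,0,0],[2,1,0],[0,-4,1]] U=[[-4,4,3],[0,-5,2],[0,0,-5]]

  R1 -= 2·R0 → [0,-5,2]
  R2 -= 0·R0 → [0,20,-13]
  R2 -= -4·R1 → [0,0,-5]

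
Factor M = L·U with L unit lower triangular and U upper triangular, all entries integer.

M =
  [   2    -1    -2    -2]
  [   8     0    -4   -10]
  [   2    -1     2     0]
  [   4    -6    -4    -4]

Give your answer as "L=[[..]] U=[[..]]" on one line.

  r1 -= 4·r0 → [0,4,4,-2]
  r2 -= 1·r0 → [0,0,4,2]
  r3 -= 2·r0 → [0,-4,0,0]
  r2 -= 0·r1 → [0,0,4,2]
  r3 -= -1·r1 → [0,0,4,-2]
  r3 -= 1·r2 → [0,0,0,-4]

L=[[1,0,0,0],[4,1,0,0],[1,0,1,0],[2,-1,1,1]] U=[[2,-1,-2,-2],[0,4,4,-2],[0,0,4,2],[0,0,0,-4]]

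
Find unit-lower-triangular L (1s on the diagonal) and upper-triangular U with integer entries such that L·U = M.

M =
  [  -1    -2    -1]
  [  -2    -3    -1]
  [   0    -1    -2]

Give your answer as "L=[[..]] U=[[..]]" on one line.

  r1 -= 2·r0 → [0,1,1]
  r2 -= 0·r0 → [0,-1,-2]
  r2 -= -1·r1 → [0,0,-1]

L=[[1,0,0],[2,1,0],[0,-1,1]] U=[[-1,-2,-1],[0,1,1],[0,0,-1]]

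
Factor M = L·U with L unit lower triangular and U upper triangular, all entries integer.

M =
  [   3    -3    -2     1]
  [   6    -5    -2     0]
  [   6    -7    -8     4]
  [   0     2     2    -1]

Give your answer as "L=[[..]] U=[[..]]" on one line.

L=[[1,0,0,0],[2,1,0,0],[2,-1,1,0],[0,2,1,1]] U=[[3,-3,-2,1],[0,1,2,-2],[0,0,-2,0],[0,0,0,3]]

  R1 -= 2·R0 → [0,1,2,-2]
  R2 -= 2·R0 → [0,-1,-4,2]
  R3 -= 0·R0 → [0,2,2,-1]
  R2 -= -1·R1 → [0,0,-2,0]
  R3 -= 2·R1 → [0,0,-2,3]
  R3 -= 1·R2 → [0,0,0,3]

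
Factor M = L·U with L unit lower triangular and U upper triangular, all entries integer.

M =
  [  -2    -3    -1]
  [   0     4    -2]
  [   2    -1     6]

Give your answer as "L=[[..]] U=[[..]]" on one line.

  r1 -= 0·r0 → [0,4,-2]
  r2 -= -1·r0 → [0,-4,5]
  r2 -= -1·r1 → [0,0,3]

L=[[1,0,0],[0,1,0],[-1,-1,1]] U=[[-2,-3,-1],[0,4,-2],[0,0,3]]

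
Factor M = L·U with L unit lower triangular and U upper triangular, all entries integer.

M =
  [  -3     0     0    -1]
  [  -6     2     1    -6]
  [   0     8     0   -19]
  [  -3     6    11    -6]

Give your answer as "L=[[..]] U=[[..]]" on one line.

L=[[1,0,0,0],[2,1,0,0],[0,4,1,0],[1,3,-2,1]] U=[[-3,0,0,-1],[0,2,1,-4],[0,0,-4,-3],[0,0,0,1]]

  r1 -= 2·r0 → [0,2,1,-4]
  r2 -= 0·r0 → [0,8,0,-19]
  r3 -= 1·r0 → [0,6,11,-5]
  r2 -= 4·r1 → [0,0,-4,-3]
  r3 -= 3·r1 → [0,0,8,7]
  r3 -= -2·r2 → [0,0,0,1]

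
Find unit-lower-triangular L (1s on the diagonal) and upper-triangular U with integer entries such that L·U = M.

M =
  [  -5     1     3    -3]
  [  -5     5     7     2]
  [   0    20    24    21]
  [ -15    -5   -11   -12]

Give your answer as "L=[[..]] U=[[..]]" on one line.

L=[[1,0,0,0],[1,1,0,0],[0,5,1,0],[3,-2,-3,1]] U=[[-5,1,3,-3],[0,4,4,5],[0,0,4,-4],[0,0,0,-5]]

  r1 -= 1·r0 → [0,4,4,5]
  r2 -= 0·r0 → [0,20,24,21]
  r3 -= 3·r0 → [0,-8,-20,-3]
  r2 -= 5·r1 → [0,0,4,-4]
  r3 -= -2·r1 → [0,0,-12,7]
  r3 -= -3·r2 → [0,0,0,-5]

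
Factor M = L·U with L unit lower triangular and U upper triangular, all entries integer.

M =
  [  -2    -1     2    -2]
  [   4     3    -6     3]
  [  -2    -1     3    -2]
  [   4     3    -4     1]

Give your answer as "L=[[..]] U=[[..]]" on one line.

  row1 -= -2·row0 → [0,1,-2,-1]
  row2 -= 1·row0 → [0,0,1,0]
  row3 -= -2·row0 → [0,1,0,-3]
  row2 -= 0·row1 → [0,0,1,0]
  row3 -= 1·row1 → [0,0,2,-2]
  row3 -= 2·row2 → [0,0,0,-2]

L=[[1,0,0,0],[-2,1,0,0],[1,0,1,0],[-2,1,2,1]] U=[[-2,-1,2,-2],[0,1,-2,-1],[0,0,1,0],[0,0,0,-2]]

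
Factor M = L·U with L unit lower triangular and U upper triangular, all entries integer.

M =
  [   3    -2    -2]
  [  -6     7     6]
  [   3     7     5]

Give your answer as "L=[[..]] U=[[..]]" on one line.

  row1 -= -2·row0 → [0,3,2]
  row2 -= 1·row0 → [0,9,7]
  row2 -= 3·row1 → [0,0,1]

L=[[1,0,0],[-2,1,0],[1,3,1]] U=[[3,-2,-2],[0,3,2],[0,0,1]]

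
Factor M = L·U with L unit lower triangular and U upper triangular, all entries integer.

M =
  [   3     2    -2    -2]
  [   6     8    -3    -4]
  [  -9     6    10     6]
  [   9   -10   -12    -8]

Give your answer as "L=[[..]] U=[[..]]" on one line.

L=[[1,0,0,0],[2,1,0,0],[-3,3,1,0],[3,-4,-2,1]] U=[[3,2,-2,-2],[0,4,1,0],[0,0,1,0],[0,0,0,-2]]

  r1 -= 2·r0 → [0,4,1,0]
  r2 -= -3·r0 → [0,12,4,0]
  r3 -= 3·r0 → [0,-16,-6,-2]
  r2 -= 3·r1 → [0,0,1,0]
  r3 -= -4·r1 → [0,0,-2,-2]
  r3 -= -2·r2 → [0,0,0,-2]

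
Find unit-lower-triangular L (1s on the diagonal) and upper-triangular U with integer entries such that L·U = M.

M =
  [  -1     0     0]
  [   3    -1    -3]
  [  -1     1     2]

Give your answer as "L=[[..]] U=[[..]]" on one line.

L=[[1,0,0],[-3,1,0],[1,-1,1]] U=[[-1,0,0],[0,-1,-3],[0,0,-1]]

  row1 -= -3·row0 → [0,-1,-3]
  row2 -= 1·row0 → [0,1,2]
  row2 -= -1·row1 → [0,0,-1]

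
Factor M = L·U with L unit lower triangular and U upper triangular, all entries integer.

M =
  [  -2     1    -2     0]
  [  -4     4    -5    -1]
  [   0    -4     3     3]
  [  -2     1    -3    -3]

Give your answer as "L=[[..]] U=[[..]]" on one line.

  R1 -= 2·R0 → [0,2,-1,-1]
  R2 -= 0·R0 → [0,-4,3,3]
  R3 -= 1·R0 → [0,0,-1,-3]
  R2 -= -2·R1 → [0,0,1,1]
  R3 -= 0·R1 → [0,0,-1,-3]
  R3 -= -1·R2 → [0,0,0,-2]

L=[[1,0,0,0],[2,1,0,0],[0,-2,1,0],[1,0,-1,1]] U=[[-2,1,-2,0],[0,2,-1,-1],[0,0,1,1],[0,0,0,-2]]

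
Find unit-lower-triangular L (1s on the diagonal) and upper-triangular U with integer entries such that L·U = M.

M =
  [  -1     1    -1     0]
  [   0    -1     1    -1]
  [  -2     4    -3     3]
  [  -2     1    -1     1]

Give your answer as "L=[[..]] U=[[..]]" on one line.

L=[[1,0,0,0],[0,1,0,0],[2,-2,1,0],[2,1,0,1]] U=[[-1,1,-1,0],[0,-1,1,-1],[0,0,1,1],[0,0,0,2]]

  row1 -= 0·row0 → [0,-1,1,-1]
  row2 -= 2·row0 → [0,2,-1,3]
  row3 -= 2·row0 → [0,-1,1,1]
  row2 -= -2·row1 → [0,0,1,1]
  row3 -= 1·row1 → [0,0,0,2]
  row3 -= 0·row2 → [0,0,0,2]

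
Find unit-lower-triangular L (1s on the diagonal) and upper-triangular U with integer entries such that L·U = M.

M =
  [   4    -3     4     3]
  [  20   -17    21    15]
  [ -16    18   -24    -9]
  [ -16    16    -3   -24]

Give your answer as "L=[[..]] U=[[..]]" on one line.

L=[[1,0,0,0],[5,1,0,0],[-4,-3,1,0],[-4,-2,-3,1]] U=[[4,-3,4,3],[0,-2,1,0],[0,0,-5,3],[0,0,0,-3]]

  row1 -= 5·row0 → [0,-2,1,0]
  row2 -= -4·row0 → [0,6,-8,3]
  row3 -= -4·row0 → [0,4,13,-12]
  row2 -= -3·row1 → [0,0,-5,3]
  row3 -= -2·row1 → [0,0,15,-12]
  row3 -= -3·row2 → [0,0,0,-3]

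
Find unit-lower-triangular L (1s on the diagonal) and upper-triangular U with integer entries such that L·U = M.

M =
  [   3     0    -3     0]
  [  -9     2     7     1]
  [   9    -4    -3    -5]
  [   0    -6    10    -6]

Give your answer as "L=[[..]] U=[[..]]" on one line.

L=[[1,0,0,0],[-3,1,0,0],[3,-2,1,0],[0,-3,2,1]] U=[[3,0,-3,0],[0,2,-2,1],[0,0,2,-3],[0,0,0,3]]

  row1 -= -3·row0 → [0,2,-2,1]
  row2 -= 3·row0 → [0,-4,6,-5]
  row3 -= 0·row0 → [0,-6,10,-6]
  row2 -= -2·row1 → [0,0,2,-3]
  row3 -= -3·row1 → [0,0,4,-3]
  row3 -= 2·row2 → [0,0,0,3]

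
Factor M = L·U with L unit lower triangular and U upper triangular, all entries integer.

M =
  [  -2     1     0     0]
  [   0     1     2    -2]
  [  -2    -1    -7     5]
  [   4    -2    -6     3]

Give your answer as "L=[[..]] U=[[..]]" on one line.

  r1 -= 0·r0 → [0,1,2,-2]
  r2 -= 1·r0 → [0,-2,-7,5]
  r3 -= -2·r0 → [0,0,-6,3]
  r2 -= -2·r1 → [0,0,-3,1]
  r3 -= 0·r1 → [0,0,-6,3]
  r3 -= 2·r2 → [0,0,0,1]

L=[[1,0,0,0],[0,1,0,0],[1,-2,1,0],[-2,0,2,1]] U=[[-2,1,0,0],[0,1,2,-2],[0,0,-3,1],[0,0,0,1]]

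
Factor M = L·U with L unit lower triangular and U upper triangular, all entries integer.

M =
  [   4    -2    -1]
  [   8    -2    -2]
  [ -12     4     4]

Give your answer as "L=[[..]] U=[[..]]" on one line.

L=[[1,0,0],[2,1,0],[-3,-1,1]] U=[[4,-2,-1],[0,2,0],[0,0,1]]

  R1 -= 2·R0 → [0,2,0]
  R2 -= -3·R0 → [0,-2,1]
  R2 -= -1·R1 → [0,0,1]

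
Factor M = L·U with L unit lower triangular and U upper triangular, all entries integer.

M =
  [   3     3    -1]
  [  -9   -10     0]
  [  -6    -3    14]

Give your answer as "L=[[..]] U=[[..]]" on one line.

L=[[1,0,0],[-3,1,0],[-2,-3,1]] U=[[3,3,-1],[0,-1,-3],[0,0,3]]

  r1 -= -3·r0 → [0,-1,-3]
  r2 -= -2·r0 → [0,3,12]
  r2 -= -3·r1 → [0,0,3]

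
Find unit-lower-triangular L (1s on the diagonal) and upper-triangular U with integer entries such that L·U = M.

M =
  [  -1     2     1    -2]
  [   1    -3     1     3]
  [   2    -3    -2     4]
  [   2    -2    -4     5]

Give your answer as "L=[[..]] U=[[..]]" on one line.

L=[[1,0,0,0],[-1,1,0,0],[-2,-1,1,0],[-2,-2,1,1]] U=[[-1,2,1,-2],[0,-1,2,1],[0,0,2,1],[0,0,0,2]]

  R1 -= -1·R0 → [0,-1,2,1]
  R2 -= -2·R0 → [0,1,0,0]
  R3 -= -2·R0 → [0,2,-2,1]
  R2 -= -1·R1 → [0,0,2,1]
  R3 -= -2·R1 → [0,0,2,3]
  R3 -= 1·R2 → [0,0,0,2]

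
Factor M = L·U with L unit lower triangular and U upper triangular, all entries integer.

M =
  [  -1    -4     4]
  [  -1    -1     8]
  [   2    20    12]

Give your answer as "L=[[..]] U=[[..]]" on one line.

  row1 -= 1·row0 → [0,3,4]
  row2 -= -2·row0 → [0,12,20]
  row2 -= 4·row1 → [0,0,4]

L=[[1,0,0],[1,1,0],[-2,4,1]] U=[[-1,-4,4],[0,3,4],[0,0,4]]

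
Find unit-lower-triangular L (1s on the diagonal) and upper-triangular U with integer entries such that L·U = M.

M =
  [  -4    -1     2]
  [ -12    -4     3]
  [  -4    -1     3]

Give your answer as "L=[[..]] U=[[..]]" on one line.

  R1 -= 3·R0 → [0,-1,-3]
  R2 -= 1·R0 → [0,0,1]
  R2 -= 0·R1 → [0,0,1]

L=[[1,0,0],[3,1,0],[1,0,1]] U=[[-4,-1,2],[0,-1,-3],[0,0,1]]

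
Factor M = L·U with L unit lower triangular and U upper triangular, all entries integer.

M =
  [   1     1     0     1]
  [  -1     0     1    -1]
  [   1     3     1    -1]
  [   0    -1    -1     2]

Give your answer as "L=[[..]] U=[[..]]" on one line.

  r1 -= -1·r0 → [0,1,1,0]
  r2 -= 1·r0 → [0,2,1,-2]
  r3 -= 0·r0 → [0,-1,-1,2]
  r2 -= 2·r1 → [0,0,-1,-2]
  r3 -= -1·r1 → [0,0,0,2]
  r3 -= 0·r2 → [0,0,0,2]

L=[[1,0,0,0],[-1,1,0,0],[1,2,1,0],[0,-1,0,1]] U=[[1,1,0,1],[0,1,1,0],[0,0,-1,-2],[0,0,0,2]]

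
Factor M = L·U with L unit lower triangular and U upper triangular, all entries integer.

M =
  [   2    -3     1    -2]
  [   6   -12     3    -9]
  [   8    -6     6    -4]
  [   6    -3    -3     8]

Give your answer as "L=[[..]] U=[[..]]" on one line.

  R1 -= 3·R0 → [0,-3,0,-3]
  R2 -= 4·R0 → [0,6,2,4]
  R3 -= 3·R0 → [0,6,-6,14]
  R2 -= -2·R1 → [0,0,2,-2]
  R3 -= -2·R1 → [0,0,-6,8]
  R3 -= -3·R2 → [0,0,0,2]

L=[[1,0,0,0],[3,1,0,0],[4,-2,1,0],[3,-2,-3,1]] U=[[2,-3,1,-2],[0,-3,0,-3],[0,0,2,-2],[0,0,0,2]]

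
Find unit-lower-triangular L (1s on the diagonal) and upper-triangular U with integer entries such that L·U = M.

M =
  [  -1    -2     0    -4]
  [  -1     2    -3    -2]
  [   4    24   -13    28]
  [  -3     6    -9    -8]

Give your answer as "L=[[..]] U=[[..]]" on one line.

  R1 -= 1·R0 → [0,4,-3,2]
  R2 -= -4·R0 → [0,16,-13,12]
  R3 -= 3·R0 → [0,12,-9,4]
  R2 -= 4·R1 → [0,0,-1,4]
  R3 -= 3·R1 → [0,0,0,-2]
  R3 -= 0·R2 → [0,0,0,-2]

L=[[1,0,0,0],[1,1,0,0],[-4,4,1,0],[3,3,0,1]] U=[[-1,-2,0,-4],[0,4,-3,2],[0,0,-1,4],[0,0,0,-2]]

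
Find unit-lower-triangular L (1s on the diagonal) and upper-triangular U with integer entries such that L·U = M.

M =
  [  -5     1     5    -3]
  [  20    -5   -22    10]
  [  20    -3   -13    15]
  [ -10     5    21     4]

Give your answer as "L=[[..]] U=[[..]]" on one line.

  r1 -= -4·r0 → [0,-1,-2,-2]
  r2 -= -4·r0 → [0,1,7,3]
  r3 -= 2·r0 → [0,3,11,10]
  r2 -= -1·r1 → [0,0,5,1]
  r3 -= -3·r1 → [0,0,5,4]
  r3 -= 1·r2 → [0,0,0,3]

L=[[1,0,0,0],[-4,1,0,0],[-4,-1,1,0],[2,-3,1,1]] U=[[-5,1,5,-3],[0,-1,-2,-2],[0,0,5,1],[0,0,0,3]]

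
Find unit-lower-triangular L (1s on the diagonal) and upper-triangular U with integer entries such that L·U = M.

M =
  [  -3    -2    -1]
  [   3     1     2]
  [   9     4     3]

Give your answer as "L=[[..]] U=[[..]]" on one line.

  row1 -= -1·row0 → [0,-1,1]
  row2 -= -3·row0 → [0,-2,0]
  row2 -= 2·row1 → [0,0,-2]

L=[[1,0,0],[-1,1,0],[-3,2,1]] U=[[-3,-2,-1],[0,-1,1],[0,0,-2]]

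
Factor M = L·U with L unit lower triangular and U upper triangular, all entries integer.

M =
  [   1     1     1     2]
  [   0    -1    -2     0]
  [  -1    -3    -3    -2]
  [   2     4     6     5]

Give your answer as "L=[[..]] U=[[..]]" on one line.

  row1 -= 0·row0 → [0,-1,-2,0]
  row2 -= -1·row0 → [0,-2,-2,0]
  row3 -= 2·row0 → [0,2,4,1]
  row2 -= 2·row1 → [0,0,2,0]
  row3 -= -2·row1 → [0,0,0,1]
  row3 -= 0·row2 → [0,0,0,1]

L=[[1,0,0,0],[0,1,0,0],[-1,2,1,0],[2,-2,0,1]] U=[[1,1,1,2],[0,-1,-2,0],[0,0,2,0],[0,0,0,1]]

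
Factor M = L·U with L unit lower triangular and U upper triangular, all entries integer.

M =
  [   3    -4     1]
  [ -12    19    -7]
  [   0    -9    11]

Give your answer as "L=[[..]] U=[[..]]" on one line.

L=[[1,0,0],[-4,1,0],[0,-3,1]] U=[[3,-4,1],[0,3,-3],[0,0,2]]

  R1 -= -4·R0 → [0,3,-3]
  R2 -= 0·R0 → [0,-9,11]
  R2 -= -3·R1 → [0,0,2]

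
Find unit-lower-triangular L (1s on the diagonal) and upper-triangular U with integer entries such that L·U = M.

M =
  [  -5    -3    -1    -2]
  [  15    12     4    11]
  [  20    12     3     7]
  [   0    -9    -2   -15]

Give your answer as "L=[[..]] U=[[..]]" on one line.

L=[[1,0,0,0],[-3,1,0,0],[-4,0,1,0],[0,-3,-1,1]] U=[[-5,-3,-1,-2],[0,3,1,5],[0,0,-1,-1],[0,0,0,-1]]

  r1 -= -3·r0 → [0,3,1,5]
  r2 -= -4·r0 → [0,0,-1,-1]
  r3 -= 0·r0 → [0,-9,-2,-15]
  r2 -= 0·r1 → [0,0,-1,-1]
  r3 -= -3·r1 → [0,0,1,0]
  r3 -= -1·r2 → [0,0,0,-1]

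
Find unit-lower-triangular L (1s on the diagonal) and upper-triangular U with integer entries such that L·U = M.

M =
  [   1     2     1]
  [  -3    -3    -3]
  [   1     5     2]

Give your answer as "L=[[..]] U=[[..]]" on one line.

  r1 -= -3·r0 → [0,3,0]
  r2 -= 1·r0 → [0,3,1]
  r2 -= 1·r1 → [0,0,1]

L=[[1,0,0],[-3,1,0],[1,1,1]] U=[[1,2,1],[0,3,0],[0,0,1]]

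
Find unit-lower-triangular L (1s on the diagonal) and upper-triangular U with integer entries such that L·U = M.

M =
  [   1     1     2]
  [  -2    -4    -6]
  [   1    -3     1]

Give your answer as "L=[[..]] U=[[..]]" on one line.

  row1 -= -2·row0 → [0,-2,-2]
  row2 -= 1·row0 → [0,-4,-1]
  row2 -= 2·row1 → [0,0,3]

L=[[1,0,0],[-2,1,0],[1,2,1]] U=[[1,1,2],[0,-2,-2],[0,0,3]]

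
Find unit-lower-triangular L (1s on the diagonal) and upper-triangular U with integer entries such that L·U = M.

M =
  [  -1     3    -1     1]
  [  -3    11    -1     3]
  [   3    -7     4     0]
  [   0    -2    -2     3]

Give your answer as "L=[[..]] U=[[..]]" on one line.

L=[[1,0,0,0],[3,1,0,0],[-3,1,1,0],[0,-1,0,1]] U=[[-1,3,-1,1],[0,2,2,0],[0,0,-1,3],[0,0,0,3]]

  r1 -= 3·r0 → [0,2,2,0]
  r2 -= -3·r0 → [0,2,1,3]
  r3 -= 0·r0 → [0,-2,-2,3]
  r2 -= 1·r1 → [0,0,-1,3]
  r3 -= -1·r1 → [0,0,0,3]
  r3 -= 0·r2 → [0,0,0,3]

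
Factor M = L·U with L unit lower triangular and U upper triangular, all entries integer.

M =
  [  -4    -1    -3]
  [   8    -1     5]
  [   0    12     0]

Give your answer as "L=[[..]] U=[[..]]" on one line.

  r1 -= -2·r0 → [0,-3,-1]
  r2 -= 0·r0 → [0,12,0]
  r2 -= -4·r1 → [0,0,-4]

L=[[1,0,0],[-2,1,0],[0,-4,1]] U=[[-4,-1,-3],[0,-3,-1],[0,0,-4]]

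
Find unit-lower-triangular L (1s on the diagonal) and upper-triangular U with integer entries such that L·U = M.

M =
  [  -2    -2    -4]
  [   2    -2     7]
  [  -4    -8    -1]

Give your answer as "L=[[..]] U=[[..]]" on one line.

L=[[1,0,0],[-1,1,0],[2,1,1]] U=[[-2,-2,-4],[0,-4,3],[0,0,4]]

  r1 -= -1·r0 → [0,-4,3]
  r2 -= 2·r0 → [0,-4,7]
  r2 -= 1·r1 → [0,0,4]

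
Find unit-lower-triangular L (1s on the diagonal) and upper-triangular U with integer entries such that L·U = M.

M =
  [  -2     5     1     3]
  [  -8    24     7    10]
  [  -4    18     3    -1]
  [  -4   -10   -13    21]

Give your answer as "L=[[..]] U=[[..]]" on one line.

L=[[1,0,0,0],[4,1,0,0],[2,2,1,0],[2,-5,0,1]] U=[[-2,5,1,3],[0,4,3,-2],[0,0,-5,-3],[0,0,0,5]]

  r1 -= 4·r0 → [0,4,3,-2]
  r2 -= 2·r0 → [0,8,1,-7]
  r3 -= 2·r0 → [0,-20,-15,15]
  r2 -= 2·r1 → [0,0,-5,-3]
  r3 -= -5·r1 → [0,0,0,5]
  r3 -= 0·r2 → [0,0,0,5]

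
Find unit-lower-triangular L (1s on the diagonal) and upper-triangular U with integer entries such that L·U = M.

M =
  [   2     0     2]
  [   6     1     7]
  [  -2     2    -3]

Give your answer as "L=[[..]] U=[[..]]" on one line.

L=[[1,0,0],[3,1,0],[-1,2,1]] U=[[2,0,2],[0,1,1],[0,0,-3]]

  row1 -= 3·row0 → [0,1,1]
  row2 -= -1·row0 → [0,2,-1]
  row2 -= 2·row1 → [0,0,-3]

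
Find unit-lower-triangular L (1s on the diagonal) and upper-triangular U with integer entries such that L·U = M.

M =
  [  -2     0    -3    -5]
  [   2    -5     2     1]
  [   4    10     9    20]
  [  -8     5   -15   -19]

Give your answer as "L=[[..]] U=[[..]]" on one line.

  r1 -= -1·r0 → [0,-5,-1,-4]
  r2 -= -2·r0 → [0,10,3,10]
  r3 -= 4·r0 → [0,5,-3,1]
  r2 -= -2·r1 → [0,0,1,2]
  r3 -= -1·r1 → [0,0,-4,-3]
  r3 -= -4·r2 → [0,0,0,5]

L=[[1,0,0,0],[-1,1,0,0],[-2,-2,1,0],[4,-1,-4,1]] U=[[-2,0,-3,-5],[0,-5,-1,-4],[0,0,1,2],[0,0,0,5]]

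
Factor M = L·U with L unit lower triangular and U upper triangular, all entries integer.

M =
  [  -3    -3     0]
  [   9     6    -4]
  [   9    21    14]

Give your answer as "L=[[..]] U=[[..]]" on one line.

  R1 -= -3·R0 → [0,-3,-4]
  R2 -= -3·R0 → [0,12,14]
  R2 -= -4·R1 → [0,0,-2]

L=[[1,0,0],[-3,1,0],[-3,-4,1]] U=[[-3,-3,0],[0,-3,-4],[0,0,-2]]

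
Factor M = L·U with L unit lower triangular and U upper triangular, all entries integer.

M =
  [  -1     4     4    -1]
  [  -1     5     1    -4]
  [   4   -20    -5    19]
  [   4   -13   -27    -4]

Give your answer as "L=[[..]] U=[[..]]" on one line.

  R1 -= 1·R0 → [0,1,-3,-3]
  R2 -= -4·R0 → [0,-4,11,15]
  R3 -= -4·R0 → [0,3,-11,-8]
  R2 -= -4·R1 → [0,0,-1,3]
  R3 -= 3·R1 → [0,0,-2,1]
  R3 -= 2·R2 → [0,0,0,-5]

L=[[1,0,0,0],[1,1,0,0],[-4,-4,1,0],[-4,3,2,1]] U=[[-1,4,4,-1],[0,1,-3,-3],[0,0,-1,3],[0,0,0,-5]]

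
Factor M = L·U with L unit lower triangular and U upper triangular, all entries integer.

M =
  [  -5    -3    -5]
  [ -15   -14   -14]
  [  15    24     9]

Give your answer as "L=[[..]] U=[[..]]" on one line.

L=[[1,0,0],[3,1,0],[-3,-3,1]] U=[[-5,-3,-5],[0,-5,1],[0,0,-3]]

  r1 -= 3·r0 → [0,-5,1]
  r2 -= -3·r0 → [0,15,-6]
  r2 -= -3·r1 → [0,0,-3]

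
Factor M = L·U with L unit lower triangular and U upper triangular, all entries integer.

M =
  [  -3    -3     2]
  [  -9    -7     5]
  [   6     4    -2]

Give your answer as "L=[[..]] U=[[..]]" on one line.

  R1 -= 3·R0 → [0,2,-1]
  R2 -= -2·R0 → [0,-2,2]
  R2 -= -1·R1 → [0,0,1]

L=[[1,0,0],[3,1,0],[-2,-1,1]] U=[[-3,-3,2],[0,2,-1],[0,0,1]]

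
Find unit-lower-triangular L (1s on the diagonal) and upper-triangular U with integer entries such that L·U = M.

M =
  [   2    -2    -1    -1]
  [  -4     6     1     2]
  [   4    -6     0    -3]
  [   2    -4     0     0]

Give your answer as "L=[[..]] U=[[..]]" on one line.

L=[[1,0,0,0],[-2,1,0,0],[2,-1,1,0],[1,-1,0,1]] U=[[2,-2,-1,-1],[0,2,-1,0],[0,0,1,-1],[0,0,0,1]]

  r1 -= -2·r0 → [0,2,-1,0]
  r2 -= 2·r0 → [0,-2,2,-1]
  r3 -= 1·r0 → [0,-2,1,1]
  r2 -= -1·r1 → [0,0,1,-1]
  r3 -= -1·r1 → [0,0,0,1]
  r3 -= 0·r2 → [0,0,0,1]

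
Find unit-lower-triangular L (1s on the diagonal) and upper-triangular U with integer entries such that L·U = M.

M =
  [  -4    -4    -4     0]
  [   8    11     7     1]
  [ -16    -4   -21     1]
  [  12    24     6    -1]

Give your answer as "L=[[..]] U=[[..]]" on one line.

L=[[1,0,0,0],[-2,1,0,0],[4,4,1,0],[-3,4,2,1]] U=[[-4,-4,-4,0],[0,3,-1,1],[0,0,-1,-3],[0,0,0,1]]

  R1 -= -2·R0 → [0,3,-1,1]
  R2 -= 4·R0 → [0,12,-5,1]
  R3 -= -3·R0 → [0,12,-6,-1]
  R2 -= 4·R1 → [0,0,-1,-3]
  R3 -= 4·R1 → [0,0,-2,-5]
  R3 -= 2·R2 → [0,0,0,1]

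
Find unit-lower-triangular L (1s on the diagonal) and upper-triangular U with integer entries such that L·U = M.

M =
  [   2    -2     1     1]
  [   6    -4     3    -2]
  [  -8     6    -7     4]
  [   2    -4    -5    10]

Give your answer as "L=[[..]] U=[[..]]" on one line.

L=[[1,0,0,0],[3,1,0,0],[-4,-1,1,0],[1,-1,2,1]] U=[[2,-2,1,1],[0,2,0,-5],[0,0,-3,3],[0,0,0,-2]]

  row1 -= 3·row0 → [0,2,0,-5]
  row2 -= -4·row0 → [0,-2,-3,8]
  row3 -= 1·row0 → [0,-2,-6,9]
  row2 -= -1·row1 → [0,0,-3,3]
  row3 -= -1·row1 → [0,0,-6,4]
  row3 -= 2·row2 → [0,0,0,-2]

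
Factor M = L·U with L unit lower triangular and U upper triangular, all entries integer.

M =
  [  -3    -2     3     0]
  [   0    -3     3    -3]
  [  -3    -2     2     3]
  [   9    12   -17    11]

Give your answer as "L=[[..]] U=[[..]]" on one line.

  r1 -= 0·r0 → [0,-3,3,-3]
  r2 -= 1·r0 → [0,0,-1,3]
  r3 -= -3·r0 → [0,6,-8,11]
  r2 -= 0·r1 → [0,0,-1,3]
  r3 -= -2·r1 → [0,0,-2,5]
  r3 -= 2·r2 → [0,0,0,-1]

L=[[1,0,0,0],[0,1,0,0],[1,0,1,0],[-3,-2,2,1]] U=[[-3,-2,3,0],[0,-3,3,-3],[0,0,-1,3],[0,0,0,-1]]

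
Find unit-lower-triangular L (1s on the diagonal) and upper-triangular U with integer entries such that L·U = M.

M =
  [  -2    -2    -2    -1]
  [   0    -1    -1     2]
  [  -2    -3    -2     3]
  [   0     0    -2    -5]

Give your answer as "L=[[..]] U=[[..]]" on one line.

  r1 -= 0·r0 → [0,-1,-1,2]
  r2 -= 1·r0 → [0,-1,0,4]
  r3 -= 0·r0 → [0,0,-2,-5]
  r2 -= 1·r1 → [0,0,1,2]
  r3 -= 0·r1 → [0,0,-2,-5]
  r3 -= -2·r2 → [0,0,0,-1]

L=[[1,0,0,0],[0,1,0,0],[1,1,1,0],[0,0,-2,1]] U=[[-2,-2,-2,-1],[0,-1,-1,2],[0,0,1,2],[0,0,0,-1]]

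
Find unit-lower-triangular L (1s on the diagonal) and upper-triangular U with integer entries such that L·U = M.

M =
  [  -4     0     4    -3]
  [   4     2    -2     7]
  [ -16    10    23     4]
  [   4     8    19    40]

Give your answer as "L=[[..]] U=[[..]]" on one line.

  R1 -= -1·R0 → [0,2,2,4]
  R2 -= 4·R0 → [0,10,7,16]
  R3 -= -1·R0 → [0,8,23,37]
  R2 -= 5·R1 → [0,0,-3,-4]
  R3 -= 4·R1 → [0,0,15,21]
  R3 -= -5·R2 → [0,0,0,1]

L=[[1,0,0,0],[-1,1,0,0],[4,5,1,0],[-1,4,-5,1]] U=[[-4,0,4,-3],[0,2,2,4],[0,0,-3,-4],[0,0,0,1]]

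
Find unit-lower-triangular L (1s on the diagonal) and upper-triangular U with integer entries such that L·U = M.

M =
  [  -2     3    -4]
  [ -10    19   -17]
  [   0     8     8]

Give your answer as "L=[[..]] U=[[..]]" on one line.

L=[[1,0,0],[5,1,0],[0,2,1]] U=[[-2,3,-4],[0,4,3],[0,0,2]]

  row1 -= 5·row0 → [0,4,3]
  row2 -= 0·row0 → [0,8,8]
  row2 -= 2·row1 → [0,0,2]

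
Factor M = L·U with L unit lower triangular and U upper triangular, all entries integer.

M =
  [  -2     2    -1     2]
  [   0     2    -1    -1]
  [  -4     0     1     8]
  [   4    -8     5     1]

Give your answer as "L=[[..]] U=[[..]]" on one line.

  row1 -= 0·row0 → [0,2,-1,-1]
  row2 -= 2·row0 → [0,-4,3,4]
  row3 -= -2·row0 → [0,-4,3,5]
  row2 -= -2·row1 → [0,0,1,2]
  row3 -= -2·row1 → [0,0,1,3]
  row3 -= 1·row2 → [0,0,0,1]

L=[[1,0,0,0],[0,1,0,0],[2,-2,1,0],[-2,-2,1,1]] U=[[-2,2,-1,2],[0,2,-1,-1],[0,0,1,2],[0,0,0,1]]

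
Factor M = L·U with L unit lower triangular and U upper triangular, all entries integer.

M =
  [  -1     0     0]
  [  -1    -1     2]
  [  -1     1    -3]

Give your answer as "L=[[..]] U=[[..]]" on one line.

  R1 -= 1·R0 → [0,-1,2]
  R2 -= 1·R0 → [0,1,-3]
  R2 -= -1·R1 → [0,0,-1]

L=[[1,0,0],[1,1,0],[1,-1,1]] U=[[-1,0,0],[0,-1,2],[0,0,-1]]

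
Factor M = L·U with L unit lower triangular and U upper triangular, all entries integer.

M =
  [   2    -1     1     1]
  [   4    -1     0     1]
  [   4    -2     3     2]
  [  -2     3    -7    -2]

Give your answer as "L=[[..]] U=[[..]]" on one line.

  R1 -= 2·R0 → [0,1,-2,-1]
  R2 -= 2·R0 → [0,0,1,0]
  R3 -= -1·R0 → [0,2,-6,-1]
  R2 -= 0·R1 → [0,0,1,0]
  R3 -= 2·R1 → [0,0,-2,1]
  R3 -= -2·R2 → [0,0,0,1]

L=[[1,0,0,0],[2,1,0,0],[2,0,1,0],[-1,2,-2,1]] U=[[2,-1,1,1],[0,1,-2,-1],[0,0,1,0],[0,0,0,1]]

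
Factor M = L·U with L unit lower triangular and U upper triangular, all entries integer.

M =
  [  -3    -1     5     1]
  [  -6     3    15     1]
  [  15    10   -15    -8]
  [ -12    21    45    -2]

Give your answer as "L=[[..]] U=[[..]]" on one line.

L=[[1,0,0,0],[2,1,0,0],[-5,1,1,0],[4,5,0,1]] U=[[-3,-1,5,1],[0,5,5,-1],[0,0,5,-2],[0,0,0,-1]]

  R1 -= 2·R0 → [0,5,5,-1]
  R2 -= -5·R0 → [0,5,10,-3]
  R3 -= 4·R0 → [0,25,25,-6]
  R2 -= 1·R1 → [0,0,5,-2]
  R3 -= 5·R1 → [0,0,0,-1]
  R3 -= 0·R2 → [0,0,0,-1]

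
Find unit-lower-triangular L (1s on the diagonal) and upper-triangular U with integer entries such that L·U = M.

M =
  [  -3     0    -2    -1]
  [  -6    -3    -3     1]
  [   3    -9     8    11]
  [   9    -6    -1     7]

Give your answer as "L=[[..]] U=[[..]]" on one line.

  r1 -= 2·r0 → [0,-3,1,3]
  r2 -= -1·r0 → [0,-9,6,10]
  r3 -= -3·r0 → [0,-6,-7,4]
  r2 -= 3·r1 → [0,0,3,1]
  r3 -= 2·r1 → [0,0,-9,-2]
  r3 -= -3·r2 → [0,0,0,1]

L=[[1,0,0,0],[2,1,0,0],[-1,3,1,0],[-3,2,-3,1]] U=[[-3,0,-2,-1],[0,-3,1,3],[0,0,3,1],[0,0,0,1]]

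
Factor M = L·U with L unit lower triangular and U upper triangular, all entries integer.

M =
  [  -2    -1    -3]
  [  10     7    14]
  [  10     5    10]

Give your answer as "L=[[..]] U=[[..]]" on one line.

L=[[1,0,0],[-5,1,0],[-5,0,1]] U=[[-2,-1,-3],[0,2,-1],[0,0,-5]]

  row1 -= -5·row0 → [0,2,-1]
  row2 -= -5·row0 → [0,0,-5]
  row2 -= 0·row1 → [0,0,-5]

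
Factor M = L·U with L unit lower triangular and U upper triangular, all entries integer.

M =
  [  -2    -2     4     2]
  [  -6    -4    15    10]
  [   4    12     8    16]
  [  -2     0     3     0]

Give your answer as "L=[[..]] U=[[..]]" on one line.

L=[[1,0,0,0],[3,1,0,0],[-2,4,1,0],[1,1,-1,1]] U=[[-2,-2,4,2],[0,2,3,4],[0,0,4,4],[0,0,0,-2]]

  r1 -= 3·r0 → [0,2,3,4]
  r2 -= -2·r0 → [0,8,16,20]
  r3 -= 1·r0 → [0,2,-1,-2]
  r2 -= 4·r1 → [0,0,4,4]
  r3 -= 1·r1 → [0,0,-4,-6]
  r3 -= -1·r2 → [0,0,0,-2]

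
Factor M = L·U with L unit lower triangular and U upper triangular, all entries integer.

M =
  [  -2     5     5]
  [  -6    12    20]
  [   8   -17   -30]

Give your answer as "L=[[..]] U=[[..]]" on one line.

L=[[1,0,0],[3,1,0],[-4,-1,1]] U=[[-2,5,5],[0,-3,5],[0,0,-5]]

  row1 -= 3·row0 → [0,-3,5]
  row2 -= -4·row0 → [0,3,-10]
  row2 -= -1·row1 → [0,0,-5]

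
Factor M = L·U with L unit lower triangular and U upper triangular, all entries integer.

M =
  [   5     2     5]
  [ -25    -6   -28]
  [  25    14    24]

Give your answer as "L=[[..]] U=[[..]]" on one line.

  R1 -= -5·R0 → [0,4,-3]
  R2 -= 5·R0 → [0,4,-1]
  R2 -= 1·R1 → [0,0,2]

L=[[1,0,0],[-5,1,0],[5,1,1]] U=[[5,2,5],[0,4,-3],[0,0,2]]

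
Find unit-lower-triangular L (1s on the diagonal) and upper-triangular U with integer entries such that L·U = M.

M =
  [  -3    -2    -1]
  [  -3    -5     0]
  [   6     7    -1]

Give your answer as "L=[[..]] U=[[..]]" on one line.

L=[[1,0,0],[1,1,0],[-2,-1,1]] U=[[-3,-2,-1],[0,-3,1],[0,0,-2]]

  r1 -= 1·r0 → [0,-3,1]
  r2 -= -2·r0 → [0,3,-3]
  r2 -= -1·r1 → [0,0,-2]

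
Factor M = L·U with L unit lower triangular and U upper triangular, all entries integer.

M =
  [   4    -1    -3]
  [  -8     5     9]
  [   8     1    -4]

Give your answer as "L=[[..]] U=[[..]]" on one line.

  row1 -= -2·row0 → [0,3,3]
  row2 -= 2·row0 → [0,3,2]
  row2 -= 1·row1 → [0,0,-1]

L=[[1,0,0],[-2,1,0],[2,1,1]] U=[[4,-1,-3],[0,3,3],[0,0,-1]]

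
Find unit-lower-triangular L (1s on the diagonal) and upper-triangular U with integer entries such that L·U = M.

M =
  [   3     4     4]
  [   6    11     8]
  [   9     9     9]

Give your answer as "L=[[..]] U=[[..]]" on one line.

  R1 -= 2·R0 → [0,3,0]
  R2 -= 3·R0 → [0,-3,-3]
  R2 -= -1·R1 → [0,0,-3]

L=[[1,0,0],[2,1,0],[3,-1,1]] U=[[3,4,4],[0,3,0],[0,0,-3]]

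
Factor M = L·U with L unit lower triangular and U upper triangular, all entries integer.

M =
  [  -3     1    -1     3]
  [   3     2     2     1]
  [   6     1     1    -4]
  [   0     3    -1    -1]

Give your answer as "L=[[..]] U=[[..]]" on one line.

  R1 -= -1·R0 → [0,3,1,4]
  R2 -= -2·R0 → [0,3,-1,2]
  R3 -= 0·R0 → [0,3,-1,-1]
  R2 -= 1·R1 → [0,0,-2,-2]
  R3 -= 1·R1 → [0,0,-2,-5]
  R3 -= 1·R2 → [0,0,0,-3]

L=[[1,0,0,0],[-1,1,0,0],[-2,1,1,0],[0,1,1,1]] U=[[-3,1,-1,3],[0,3,1,4],[0,0,-2,-2],[0,0,0,-3]]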